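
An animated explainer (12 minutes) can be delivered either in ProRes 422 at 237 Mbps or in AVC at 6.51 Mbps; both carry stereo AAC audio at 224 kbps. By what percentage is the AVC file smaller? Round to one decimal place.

12 min = 720 s
Audio: 224 kbps = 0.224 Mbps.
ProRes 422: 237.224 Mbps × 720 s = 170801.3 Mb = 21.350 GB.
AVC: 6.734 Mbps × 720 s = 4848.5 Mb = 0.606 GB.
Reduction: (1 − 0.606/21.350) × 100 = 97.16%.

97.2%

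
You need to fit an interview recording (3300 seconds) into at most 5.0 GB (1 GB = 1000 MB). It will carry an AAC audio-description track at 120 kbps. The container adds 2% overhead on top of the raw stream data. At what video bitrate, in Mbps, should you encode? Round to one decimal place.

11.8 Mbps

Budget: 5.0 GB = 40000.0 Mb.
Stream payload after overhead: 40000.0 / 1.02 = 39215.7 Mb.
Total bitrate budget: 39215.7 Mb / 3300 s = 11.884 Mbps.
Audio: 120 kbps = 0.120 Mbps.
Video: 11.884 − 0.120 = 11.764 Mbps.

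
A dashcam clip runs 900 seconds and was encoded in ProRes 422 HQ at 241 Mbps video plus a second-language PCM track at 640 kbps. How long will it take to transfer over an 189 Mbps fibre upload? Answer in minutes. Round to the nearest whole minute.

19 minutes

Audio: 640 kbps = 0.640 Mbps.
Total bitrate: 241.640 Mbps.
File: 241.640 Mbps × 900 s = 217476.0 Mb.
At 189 Mbps: 217476.0 / 189 = 1150.7 s ≈ 19.2 minutes.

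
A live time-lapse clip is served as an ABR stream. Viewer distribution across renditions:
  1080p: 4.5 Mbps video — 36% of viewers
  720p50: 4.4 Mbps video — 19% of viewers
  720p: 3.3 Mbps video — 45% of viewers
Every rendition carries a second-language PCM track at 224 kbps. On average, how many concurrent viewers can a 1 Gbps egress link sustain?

240

Audio: 224 kbps = 0.224 Mbps.
Average per-viewer bitrate: 0.36×4.724 + 0.19×4.624 + 0.45×3.524 = 4.165 Mbps.
1 Gbps = 1,000 Mbps; 1,000 / 4.165 = 240.10 → 240.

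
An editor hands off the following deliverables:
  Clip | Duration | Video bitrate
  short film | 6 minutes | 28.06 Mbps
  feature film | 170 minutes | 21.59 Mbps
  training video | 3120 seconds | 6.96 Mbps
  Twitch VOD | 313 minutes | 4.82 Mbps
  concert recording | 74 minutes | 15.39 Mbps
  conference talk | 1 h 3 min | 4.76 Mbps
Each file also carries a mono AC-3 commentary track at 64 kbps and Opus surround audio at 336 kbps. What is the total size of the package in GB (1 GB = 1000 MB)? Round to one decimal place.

55.6 GB

Audio total: 64 + 336 = 400 kbps = 0.400 Mbps.
short film: 28.460 Mbps × 360 s = 10245.6 Mb
feature film: 21.990 Mbps × 10200 s = 224298.0 Mb
training video: 7.360 Mbps × 3120 s = 22963.2 Mb
Twitch VOD: 5.220 Mbps × 18780 s = 98031.6 Mb
concert recording: 15.790 Mbps × 4440 s = 70107.6 Mb
conference talk: 5.160 Mbps × 3780 s = 19504.8 Mb
Total: 445150.8 Mb = 55643.8 MB.
= 55.64 GB.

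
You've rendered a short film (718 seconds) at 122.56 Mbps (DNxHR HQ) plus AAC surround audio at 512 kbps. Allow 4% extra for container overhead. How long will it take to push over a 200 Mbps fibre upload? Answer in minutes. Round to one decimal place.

Audio: 512 kbps = 0.512 Mbps.
Total bitrate: 123.072 Mbps.
File: 123.072 Mbps × 718 s = 88365.7 Mb.
With 4% container overhead: ×1.04. → 91900.3 Mb.
At 200 Mbps: 91900.3 / 200 = 459.5 s ≈ 7.66 minutes.

7.7 minutes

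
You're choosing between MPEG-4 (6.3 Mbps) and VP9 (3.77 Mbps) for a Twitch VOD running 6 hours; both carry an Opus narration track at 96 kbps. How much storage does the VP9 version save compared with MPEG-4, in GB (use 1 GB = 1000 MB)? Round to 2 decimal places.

6.83 GB

6 h = 21600 s
Audio: 96 kbps = 0.096 Mbps.
MPEG-4: 6.396 Mbps × 21600 s = 138153.6 Mb = 17.269 GB.
VP9: 3.866 Mbps × 21600 s = 83505.6 Mb = 10.438 GB.
Saving: 17.269 − 10.438 = 6.831 GB.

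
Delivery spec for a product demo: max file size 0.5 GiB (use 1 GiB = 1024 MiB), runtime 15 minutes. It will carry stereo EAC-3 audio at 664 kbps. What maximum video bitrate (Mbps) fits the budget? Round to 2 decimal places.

4.11 Mbps

Budget: 0.5 GiB = 4295.0 Mb.
15 min = 900 s
Total bitrate budget: 4295.0 Mb / 900 s = 4.772 Mbps.
Audio: 664 kbps = 0.664 Mbps.
Video: 4.772 − 0.664 = 4.108 Mbps.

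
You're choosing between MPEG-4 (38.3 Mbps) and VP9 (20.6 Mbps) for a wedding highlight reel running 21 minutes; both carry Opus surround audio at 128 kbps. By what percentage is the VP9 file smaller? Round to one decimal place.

21 min = 1260 s
Audio: 128 kbps = 0.128 Mbps.
MPEG-4: 38.428 Mbps × 1260 s = 48419.3 Mb = 5.637 GiB.
VP9: 20.728 Mbps × 1260 s = 26117.3 Mb = 3.040 GiB.
Reduction: (1 − 3.040/5.637) × 100 = 46.06%.

46.1%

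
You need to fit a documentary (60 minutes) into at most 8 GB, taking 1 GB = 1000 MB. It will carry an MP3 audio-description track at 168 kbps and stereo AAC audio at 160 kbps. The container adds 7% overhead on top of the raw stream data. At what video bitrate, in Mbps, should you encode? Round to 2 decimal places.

Budget: 8 GB = 64000.0 Mb.
Stream payload after overhead: 64000.0 / 1.07 = 59813.1 Mb.
60 min = 3600 s
Total bitrate budget: 59813.1 Mb / 3600 s = 16.615 Mbps.
Audio total: 168 + 160 = 328 kbps = 0.328 Mbps.
Video: 16.615 − 0.328 = 16.287 Mbps.

16.29 Mbps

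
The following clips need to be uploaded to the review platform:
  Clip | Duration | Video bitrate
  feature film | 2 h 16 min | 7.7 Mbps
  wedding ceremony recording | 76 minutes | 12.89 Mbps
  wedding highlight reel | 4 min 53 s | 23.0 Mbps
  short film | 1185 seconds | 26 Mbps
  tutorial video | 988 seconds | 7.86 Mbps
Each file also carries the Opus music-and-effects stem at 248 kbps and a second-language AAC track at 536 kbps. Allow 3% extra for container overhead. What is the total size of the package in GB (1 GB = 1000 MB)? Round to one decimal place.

23.0 GB

Audio total: 248 + 536 = 784 kbps = 0.784 Mbps.
feature film: 8.484 Mbps × 8160 s × 1.03 = 71306.3 Mb
wedding ceremony recording: 13.674 Mbps × 4560 s × 1.03 = 64224.0 Mb
wedding highlight reel: 23.784 Mbps × 293 s × 1.03 = 7177.8 Mb
short film: 26.784 Mbps × 1185 s × 1.03 = 32691.2 Mb
tutorial video: 8.644 Mbps × 988 s × 1.03 = 8796.5 Mb
Total: 184195.8 Mb = 23024.5 MB.
= 23.02 GB.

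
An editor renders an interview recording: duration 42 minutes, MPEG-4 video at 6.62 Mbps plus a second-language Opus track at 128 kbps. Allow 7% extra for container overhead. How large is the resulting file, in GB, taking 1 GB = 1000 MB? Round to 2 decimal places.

42 min = 2520 s
Audio: 128 kbps = 0.128 Mbps.
Total bitrate: 6.62 + 0.128 = 6.748 Mbps.
Stream data: 6.748 Mbps × 2520 s = 17005.0 Mb.
With 7% container overhead: ×1.07.
18,195 Mb ÷ 8 = 2,274 MB → 2.274 GB.

2.27 GB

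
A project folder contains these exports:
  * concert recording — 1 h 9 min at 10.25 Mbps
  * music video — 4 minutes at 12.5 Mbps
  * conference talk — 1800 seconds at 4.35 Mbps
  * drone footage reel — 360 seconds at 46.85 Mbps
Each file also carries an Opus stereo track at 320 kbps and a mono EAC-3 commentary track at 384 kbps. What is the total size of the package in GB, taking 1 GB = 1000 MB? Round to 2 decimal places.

9.34 GB

Audio total: 320 + 384 = 704 kbps = 0.704 Mbps.
concert recording: 10.954 Mbps × 4140 s = 45349.6 Mb
music video: 13.204 Mbps × 240 s = 3169.0 Mb
conference talk: 5.054 Mbps × 1800 s = 9097.2 Mb
drone footage reel: 47.554 Mbps × 360 s = 17119.4 Mb
Total: 74735.2 Mb = 9341.9 MB.
= 9.342 GB.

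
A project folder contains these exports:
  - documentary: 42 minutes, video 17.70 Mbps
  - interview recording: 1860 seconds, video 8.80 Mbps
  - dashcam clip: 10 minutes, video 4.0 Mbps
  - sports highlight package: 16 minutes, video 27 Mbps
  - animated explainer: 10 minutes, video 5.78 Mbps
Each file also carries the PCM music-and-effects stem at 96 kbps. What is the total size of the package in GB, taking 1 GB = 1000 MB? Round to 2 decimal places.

Audio: 96 kbps = 0.096 Mbps.
documentary: 17.796 Mbps × 2520 s = 44845.9 Mb
interview recording: 8.896 Mbps × 1860 s = 16546.6 Mb
dashcam clip: 4.096 Mbps × 600 s = 2457.6 Mb
sports highlight package: 27.096 Mbps × 960 s = 26012.2 Mb
animated explainer: 5.876 Mbps × 600 s = 3525.6 Mb
Total: 93387.8 Mb = 11673.5 MB.
= 11.67 GB.

11.67 GB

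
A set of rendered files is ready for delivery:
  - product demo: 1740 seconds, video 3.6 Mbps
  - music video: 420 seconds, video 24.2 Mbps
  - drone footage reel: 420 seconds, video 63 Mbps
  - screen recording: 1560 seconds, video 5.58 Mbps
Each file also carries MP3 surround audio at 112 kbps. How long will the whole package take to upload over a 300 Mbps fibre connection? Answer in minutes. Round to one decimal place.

Audio: 112 kbps = 0.112 Mbps.
product demo: 3.712 Mbps × 1740 s = 6458.9 Mb
music video: 24.312 Mbps × 420 s = 10211.0 Mb
drone footage reel: 63.112 Mbps × 420 s = 26507.0 Mb
screen recording: 5.692 Mbps × 1560 s = 8879.5 Mb
Total: 52056.5 Mb = 6507.1 MB.
At 300 Mbps: 52056.5 / 300 = 174 s ≈ 2.89 minutes.

2.9 minutes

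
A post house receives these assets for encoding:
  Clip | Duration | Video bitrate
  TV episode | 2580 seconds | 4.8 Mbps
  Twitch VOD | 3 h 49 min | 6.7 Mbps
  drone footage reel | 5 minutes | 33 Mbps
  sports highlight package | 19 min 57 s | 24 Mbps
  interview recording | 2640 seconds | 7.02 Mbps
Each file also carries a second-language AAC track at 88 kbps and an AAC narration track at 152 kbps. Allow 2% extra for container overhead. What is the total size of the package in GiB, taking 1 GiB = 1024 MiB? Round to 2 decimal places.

19.77 GiB

Audio total: 88 + 152 = 240 kbps = 0.240 Mbps.
TV episode: 5.040 Mbps × 2580 s × 1.02 = 13263.3 Mb
Twitch VOD: 6.940 Mbps × 13740 s × 1.02 = 97262.7 Mb
drone footage reel: 33.240 Mbps × 300 s × 1.02 = 10171.4 Mb
sports highlight package: 24.240 Mbps × 1197 s × 1.02 = 29595.6 Mb
interview recording: 7.260 Mbps × 2640 s × 1.02 = 19549.7 Mb
Total: 169842.7 Mb = 21230.3 MB.
= 19.77 GiB.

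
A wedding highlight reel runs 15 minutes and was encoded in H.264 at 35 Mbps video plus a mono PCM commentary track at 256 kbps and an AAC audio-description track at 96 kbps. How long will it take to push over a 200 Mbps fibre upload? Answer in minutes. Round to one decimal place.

2.7 minutes

15 min = 900 s
Audio total: 256 + 96 = 352 kbps = 0.352 Mbps.
Total bitrate: 35.352 Mbps.
File: 35.352 Mbps × 900 s = 31816.8 Mb.
At 200 Mbps: 31816.8 / 200 = 159.1 s ≈ 2.65 minutes.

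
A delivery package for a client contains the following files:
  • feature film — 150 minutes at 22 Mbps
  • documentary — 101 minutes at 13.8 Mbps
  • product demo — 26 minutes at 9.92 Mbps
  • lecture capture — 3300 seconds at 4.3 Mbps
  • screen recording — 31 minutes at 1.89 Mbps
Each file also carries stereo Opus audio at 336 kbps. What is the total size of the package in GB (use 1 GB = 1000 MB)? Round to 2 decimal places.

40.27 GB

Audio: 336 kbps = 0.336 Mbps.
feature film: 22.336 Mbps × 9000 s = 201024.0 Mb
documentary: 14.136 Mbps × 6060 s = 85664.2 Mb
product demo: 10.256 Mbps × 1560 s = 15999.4 Mb
lecture capture: 4.636 Mbps × 3300 s = 15298.8 Mb
screen recording: 2.226 Mbps × 1860 s = 4140.4 Mb
Total: 322126.7 Mb = 40265.8 MB.
= 40.27 GB.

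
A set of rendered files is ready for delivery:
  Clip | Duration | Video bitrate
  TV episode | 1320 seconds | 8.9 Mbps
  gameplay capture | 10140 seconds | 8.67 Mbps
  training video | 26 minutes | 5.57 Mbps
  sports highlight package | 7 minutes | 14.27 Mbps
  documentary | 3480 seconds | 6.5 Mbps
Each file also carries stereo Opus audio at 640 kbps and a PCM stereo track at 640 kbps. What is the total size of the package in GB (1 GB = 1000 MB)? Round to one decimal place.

19.8 GB

Audio total: 640 + 640 = 1280 kbps = 1.280 Mbps.
TV episode: 10.180 Mbps × 1320 s = 13437.6 Mb
gameplay capture: 9.950 Mbps × 10140 s = 100893.0 Mb
training video: 6.850 Mbps × 1560 s = 10686.0 Mb
sports highlight package: 15.550 Mbps × 420 s = 6531.0 Mb
documentary: 7.780 Mbps × 3480 s = 27074.4 Mb
Total: 158622.0 Mb = 19827.8 MB.
= 19.83 GB.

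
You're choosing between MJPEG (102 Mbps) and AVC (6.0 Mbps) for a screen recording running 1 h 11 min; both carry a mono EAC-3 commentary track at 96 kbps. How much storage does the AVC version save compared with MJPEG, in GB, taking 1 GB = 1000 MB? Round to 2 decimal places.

51.12 GB

1 h 11 min = 71 min = 4260 s
Audio: 96 kbps = 0.096 Mbps.
MJPEG: 102.096 Mbps × 4260 s = 434929.0 Mb = 54.366 GB.
AVC: 6.096 Mbps × 4260 s = 25969.0 Mb = 3.246 GB.
Saving: 54.366 − 3.246 = 51.120 GB.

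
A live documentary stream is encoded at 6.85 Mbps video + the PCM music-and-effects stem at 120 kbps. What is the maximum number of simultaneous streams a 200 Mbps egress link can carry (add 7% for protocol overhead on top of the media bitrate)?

26

Audio: 120 kbps = 0.120 Mbps.
Per-viewer media rate: 6.970 Mbps.
On the wire with 7% overhead: 7.458 Mbps.
200 Mbps = 200.0 Mbps; 200.0 / 7.458 = 26.82 → 26 viewers.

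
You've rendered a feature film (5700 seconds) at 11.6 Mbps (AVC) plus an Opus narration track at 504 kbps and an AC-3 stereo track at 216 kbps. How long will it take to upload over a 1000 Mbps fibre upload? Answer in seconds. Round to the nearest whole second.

70 seconds

Audio total: 504 + 216 = 720 kbps = 0.720 Mbps.
Total bitrate: 12.320 Mbps.
File: 12.320 Mbps × 5700 s = 70224.0 Mb.
At 1000 Mbps: 70224.0 / 1000 = 70.2 s ≈ 70.2 seconds.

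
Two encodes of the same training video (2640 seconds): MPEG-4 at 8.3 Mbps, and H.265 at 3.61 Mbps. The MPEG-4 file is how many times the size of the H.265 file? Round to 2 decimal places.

MPEG-4: 8.300 Mbps × 2640 s = 21912.0 Mb = 2.739 GB.
H.265: 3.610 Mbps × 2640 s = 9530.4 Mb = 1.191 GB.
Ratio: 2.739 / 1.191 = 2.299.

2.30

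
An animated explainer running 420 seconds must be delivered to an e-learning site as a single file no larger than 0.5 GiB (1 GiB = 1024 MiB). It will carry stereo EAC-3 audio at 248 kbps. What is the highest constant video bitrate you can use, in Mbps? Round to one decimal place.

Budget: 0.5 GiB = 4295.0 Mb.
Total bitrate budget: 4295.0 Mb / 420 s = 10.226 Mbps.
Audio: 248 kbps = 0.248 Mbps.
Video: 10.226 − 0.248 = 9.978 Mbps.

10.0 Mbps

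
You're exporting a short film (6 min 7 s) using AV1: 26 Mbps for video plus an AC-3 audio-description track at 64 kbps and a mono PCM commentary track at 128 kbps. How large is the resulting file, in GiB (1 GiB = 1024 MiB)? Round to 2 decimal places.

6 min 7 s = 367 s
Audio total: 64 + 128 = 192 kbps = 0.192 Mbps.
Total bitrate: 26 + 0.192 = 26.192 Mbps.
Stream data: 26.192 Mbps × 367 s = 9612.5 Mb.
9,612 Mb = 1,201,558,000 bytes ÷ 1,073,741,824 = 1.119 GiB.

1.12 GiB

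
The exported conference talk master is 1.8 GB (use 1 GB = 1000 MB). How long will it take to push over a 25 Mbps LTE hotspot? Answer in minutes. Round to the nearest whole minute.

File: 1.8 GB = 14400.0 Mb.
At 25 Mbps: 14400.0 / 25 = 576.0 s ≈ 9.6 minutes.

10 minutes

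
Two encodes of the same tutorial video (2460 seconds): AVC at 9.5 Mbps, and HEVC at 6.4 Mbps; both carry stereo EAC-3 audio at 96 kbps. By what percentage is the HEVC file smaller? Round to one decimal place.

Audio: 96 kbps = 0.096 Mbps.
AVC: 9.596 Mbps × 2460 s = 23606.2 Mb = 2.748 GiB.
HEVC: 6.496 Mbps × 2460 s = 15980.2 Mb = 1.860 GiB.
Reduction: (1 − 1.860/2.748) × 100 = 32.31%.

32.3%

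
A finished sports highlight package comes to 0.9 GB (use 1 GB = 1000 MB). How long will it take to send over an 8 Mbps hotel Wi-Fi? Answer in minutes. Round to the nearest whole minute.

File: 0.9 GB = 7200.0 Mb.
At 8 Mbps: 7200.0 / 8 = 900.0 s ≈ 15 minutes.

15 minutes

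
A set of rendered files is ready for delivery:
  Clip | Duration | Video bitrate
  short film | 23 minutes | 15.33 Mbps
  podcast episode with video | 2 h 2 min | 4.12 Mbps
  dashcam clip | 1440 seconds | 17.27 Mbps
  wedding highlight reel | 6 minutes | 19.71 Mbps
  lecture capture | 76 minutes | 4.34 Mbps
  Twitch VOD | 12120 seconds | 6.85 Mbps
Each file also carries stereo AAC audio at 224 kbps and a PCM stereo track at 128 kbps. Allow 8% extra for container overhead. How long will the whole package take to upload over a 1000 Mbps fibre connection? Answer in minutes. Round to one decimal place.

3.5 minutes

Audio total: 224 + 128 = 352 kbps = 0.352 Mbps.
short film: 15.682 Mbps × 1380 s × 1.08 = 23372.5 Mb
podcast episode with video: 4.472 Mbps × 7320 s × 1.08 = 35353.8 Mb
dashcam clip: 17.622 Mbps × 1440 s × 1.08 = 27405.7 Mb
wedding highlight reel: 20.062 Mbps × 360 s × 1.08 = 7800.1 Mb
lecture capture: 4.692 Mbps × 4560 s × 1.08 = 23107.2 Mb
Twitch VOD: 7.202 Mbps × 12120 s × 1.08 = 94271.3 Mb
Total: 211310.6 Mb = 26413.8 MB.
At 1000 Mbps: 211310.6 / 1000 = 211 s ≈ 3.52 minutes.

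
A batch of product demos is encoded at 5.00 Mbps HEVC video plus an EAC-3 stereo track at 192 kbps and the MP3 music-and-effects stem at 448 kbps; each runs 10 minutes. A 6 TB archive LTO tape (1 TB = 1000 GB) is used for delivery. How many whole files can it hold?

14184

10 min = 600 s
Audio total: 192 + 448 = 640 kbps = 0.640 Mbps.
Total bitrate: 5.640 Mbps.
Per item: 5.640 Mbps × 600 s = 3,384 Mb = 423.0 MB.
Capacity: 6 TB = 48,000,000 Mb; 14184.40 items → 14184 complete.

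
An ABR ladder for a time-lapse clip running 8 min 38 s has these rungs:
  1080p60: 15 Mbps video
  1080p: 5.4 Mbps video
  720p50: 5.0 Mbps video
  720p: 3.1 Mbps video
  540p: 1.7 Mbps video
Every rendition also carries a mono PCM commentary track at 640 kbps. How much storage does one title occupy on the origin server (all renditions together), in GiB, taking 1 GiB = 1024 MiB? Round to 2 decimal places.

2.01 GiB

8 min 38 s = 518 s
Audio: 640 kbps = 0.640 Mbps.
Sum of rendition bitrates: (15+0.640) + (5.4+0.640) + (5.0+0.640) + (3.1+0.640) + (1.7+0.640) = 33.400 Mbps.
× 518 s = 17,301 Mb = 2,163 MB = 2.014 GiB.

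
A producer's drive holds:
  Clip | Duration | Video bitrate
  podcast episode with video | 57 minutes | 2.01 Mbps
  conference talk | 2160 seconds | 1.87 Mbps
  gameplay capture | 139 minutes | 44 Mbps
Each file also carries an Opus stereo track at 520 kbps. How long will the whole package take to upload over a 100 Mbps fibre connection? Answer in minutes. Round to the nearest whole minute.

Audio: 520 kbps = 0.520 Mbps.
podcast episode with video: 2.530 Mbps × 3420 s = 8652.6 Mb
conference talk: 2.390 Mbps × 2160 s = 5162.4 Mb
gameplay capture: 44.520 Mbps × 8340 s = 371296.8 Mb
Total: 385111.8 Mb = 48139.0 MB.
At 100 Mbps: 385111.8 / 100 = 3851 s ≈ 64.2 minutes.

64 minutes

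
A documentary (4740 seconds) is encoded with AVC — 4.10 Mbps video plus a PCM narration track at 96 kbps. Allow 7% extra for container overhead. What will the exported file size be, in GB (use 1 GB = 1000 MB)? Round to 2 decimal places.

2.66 GB

Audio: 96 kbps = 0.096 Mbps.
Total bitrate: 4.10 + 0.096 = 4.196 Mbps.
Stream data: 4.196 Mbps × 4740 s = 19889.0 Mb.
With 7% container overhead: ×1.07.
21,281 Mb ÷ 8 = 2,660 MB → 2.660 GB.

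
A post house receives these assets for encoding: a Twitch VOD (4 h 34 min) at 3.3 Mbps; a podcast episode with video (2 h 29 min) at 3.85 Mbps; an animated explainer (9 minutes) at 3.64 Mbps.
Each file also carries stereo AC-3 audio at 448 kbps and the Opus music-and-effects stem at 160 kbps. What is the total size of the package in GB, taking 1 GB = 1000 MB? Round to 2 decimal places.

Audio total: 448 + 160 = 608 kbps = 0.608 Mbps.
Twitch VOD: 3.908 Mbps × 16440 s = 64247.5 Mb
podcast episode with video: 4.458 Mbps × 8940 s = 39854.5 Mb
animated explainer: 4.248 Mbps × 540 s = 2293.9 Mb
Total: 106396.0 Mb = 13299.5 MB.
= 13.30 GB.

13.30 GB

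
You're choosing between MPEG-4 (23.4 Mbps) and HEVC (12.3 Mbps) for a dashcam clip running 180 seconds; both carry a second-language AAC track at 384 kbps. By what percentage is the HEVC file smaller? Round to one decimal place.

Audio: 384 kbps = 0.384 Mbps.
MPEG-4: 23.784 Mbps × 180 s = 4281.1 Mb = 0.535 GB.
HEVC: 12.684 Mbps × 180 s = 2283.1 Mb = 0.285 GB.
Reduction: (1 − 0.285/0.535) × 100 = 46.67%.

46.7%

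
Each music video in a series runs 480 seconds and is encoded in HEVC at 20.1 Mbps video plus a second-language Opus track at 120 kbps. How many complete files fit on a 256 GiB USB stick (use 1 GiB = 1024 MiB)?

226

Audio: 120 kbps = 0.120 Mbps.
Total bitrate: 20.220 Mbps.
Per item: 20.220 Mbps × 480 s = 9,706 Mb = 1,213 MB.
Capacity: 256 GiB = 2,199,023 Mb; 226.57 items → 226 complete.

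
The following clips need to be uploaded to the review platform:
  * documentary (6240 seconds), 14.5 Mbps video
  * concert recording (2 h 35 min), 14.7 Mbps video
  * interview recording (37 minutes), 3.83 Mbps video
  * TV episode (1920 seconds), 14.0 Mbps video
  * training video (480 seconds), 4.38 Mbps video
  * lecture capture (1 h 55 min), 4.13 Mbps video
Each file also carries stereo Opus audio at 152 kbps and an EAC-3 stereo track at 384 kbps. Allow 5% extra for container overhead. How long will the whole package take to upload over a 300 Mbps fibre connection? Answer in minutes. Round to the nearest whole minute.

Audio total: 152 + 384 = 536 kbps = 0.536 Mbps.
documentary: 15.036 Mbps × 6240 s × 1.05 = 98515.9 Mb
concert recording: 15.236 Mbps × 9300 s × 1.05 = 148779.5 Mb
interview recording: 4.366 Mbps × 2220 s × 1.05 = 10177.1 Mb
TV episode: 14.536 Mbps × 1920 s × 1.05 = 29304.6 Mb
training video: 4.916 Mbps × 480 s × 1.05 = 2477.7 Mb
lecture capture: 4.666 Mbps × 6900 s × 1.05 = 33805.2 Mb
Total: 323060.0 Mb = 40382.5 MB.
At 300 Mbps: 323060.0 / 300 = 1077 s ≈ 17.9 minutes.

18 minutes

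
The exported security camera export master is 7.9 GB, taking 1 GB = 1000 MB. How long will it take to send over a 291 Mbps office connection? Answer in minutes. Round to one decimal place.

File: 7.9 GB = 63200.0 Mb.
At 291 Mbps: 63200.0 / 291 = 217.2 s ≈ 3.62 minutes.

3.6 minutes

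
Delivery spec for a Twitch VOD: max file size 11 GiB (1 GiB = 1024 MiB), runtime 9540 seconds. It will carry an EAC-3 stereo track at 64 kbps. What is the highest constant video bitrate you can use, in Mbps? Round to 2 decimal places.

9.84 Mbps

Budget: 11 GiB = 94489.3 Mb.
Total bitrate budget: 94489.3 Mb / 9540 s = 9.905 Mbps.
Audio: 64 kbps = 0.064 Mbps.
Video: 9.905 − 0.064 = 9.841 Mbps.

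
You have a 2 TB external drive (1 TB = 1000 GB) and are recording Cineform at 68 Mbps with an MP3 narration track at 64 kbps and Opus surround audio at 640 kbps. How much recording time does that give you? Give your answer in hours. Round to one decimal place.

Audio total: 64 + 640 = 704 kbps = 0.704 Mbps.
Total bitrate: 68 + 0.704 = 68.704 Mbps.
Capacity: 2 TB = 16,000,000 Mb.
Recording time: 16,000,000 / 68.704 = 232,883 s ≈ 64.7 hours.

64.7 hours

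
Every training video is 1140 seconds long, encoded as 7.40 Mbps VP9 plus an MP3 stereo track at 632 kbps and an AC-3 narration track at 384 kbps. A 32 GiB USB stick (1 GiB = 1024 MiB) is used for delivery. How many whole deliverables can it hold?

Audio total: 632 + 384 = 1016 kbps = 1.016 Mbps.
Total bitrate: 8.416 Mbps.
Per item: 8.416 Mbps × 1140 s = 9,594 Mb = 1,199 MB.
Capacity: 32 GiB = 274,878 Mb; 28.65 items → 28 complete.

28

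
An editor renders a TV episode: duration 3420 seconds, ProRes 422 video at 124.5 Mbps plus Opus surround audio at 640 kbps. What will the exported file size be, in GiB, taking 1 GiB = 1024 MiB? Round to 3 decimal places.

Audio: 640 kbps = 0.640 Mbps.
Total bitrate: 124.5 + 0.640 = 125.140 Mbps.
Stream data: 125.140 Mbps × 3420 s = 427978.8 Mb.
427,979 Mb = 53,497,350,000 bytes ÷ 1,073,741,824 = 49.82 GiB.

49.823 GiB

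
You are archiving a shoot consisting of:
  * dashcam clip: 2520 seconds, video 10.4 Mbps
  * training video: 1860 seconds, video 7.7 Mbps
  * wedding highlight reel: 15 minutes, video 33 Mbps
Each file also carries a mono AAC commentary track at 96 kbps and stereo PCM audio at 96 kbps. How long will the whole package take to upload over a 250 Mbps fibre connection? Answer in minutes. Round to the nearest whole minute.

5 minutes

Audio total: 96 + 96 = 192 kbps = 0.192 Mbps.
dashcam clip: 10.592 Mbps × 2520 s = 26691.8 Mb
training video: 7.892 Mbps × 1860 s = 14679.1 Mb
wedding highlight reel: 33.192 Mbps × 900 s = 29872.8 Mb
Total: 71243.8 Mb = 8905.5 MB.
At 250 Mbps: 71243.8 / 250 = 285 s ≈ 4.75 minutes.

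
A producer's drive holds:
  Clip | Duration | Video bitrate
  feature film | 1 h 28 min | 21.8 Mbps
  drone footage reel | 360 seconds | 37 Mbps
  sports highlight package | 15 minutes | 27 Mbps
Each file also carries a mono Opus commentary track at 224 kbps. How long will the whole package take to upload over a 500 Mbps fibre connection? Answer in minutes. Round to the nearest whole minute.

5 minutes

Audio: 224 kbps = 0.224 Mbps.
feature film: 22.024 Mbps × 5280 s = 116286.7 Mb
drone footage reel: 37.224 Mbps × 360 s = 13400.6 Mb
sports highlight package: 27.224 Mbps × 900 s = 24501.6 Mb
Total: 154189.0 Mb = 19273.6 MB.
At 500 Mbps: 154189.0 / 500 = 308 s ≈ 5.14 minutes.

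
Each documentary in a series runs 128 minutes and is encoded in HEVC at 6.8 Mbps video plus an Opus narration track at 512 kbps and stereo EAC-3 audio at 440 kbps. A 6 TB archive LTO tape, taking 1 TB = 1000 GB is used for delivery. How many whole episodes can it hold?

806

128 min = 7680 s
Audio total: 512 + 440 = 952 kbps = 0.952 Mbps.
Total bitrate: 7.752 Mbps.
Per item: 7.752 Mbps × 7680 s = 59,535 Mb = 7,442 MB.
Capacity: 6 TB = 48,000,000 Mb; 806.24 items → 806 complete.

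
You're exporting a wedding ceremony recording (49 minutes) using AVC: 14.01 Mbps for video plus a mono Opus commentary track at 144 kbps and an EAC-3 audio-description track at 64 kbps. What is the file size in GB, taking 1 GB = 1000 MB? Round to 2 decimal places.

49 min = 2940 s
Audio total: 144 + 64 = 208 kbps = 0.208 Mbps.
Total bitrate: 14.01 + 0.208 = 14.218 Mbps.
Stream data: 14.218 Mbps × 2940 s = 41800.9 Mb.
41,801 Mb ÷ 8 = 5,225 MB → 5.225 GB.

5.23 GB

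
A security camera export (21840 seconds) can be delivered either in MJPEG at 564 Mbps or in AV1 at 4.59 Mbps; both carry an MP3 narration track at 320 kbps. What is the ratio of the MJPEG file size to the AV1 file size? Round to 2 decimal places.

114.93

Audio: 320 kbps = 0.320 Mbps.
MJPEG: 564.320 Mbps × 21840 s = 12324748.8 Mb = 1540.594 GB.
AV1: 4.910 Mbps × 21840 s = 107234.4 Mb = 13.404 GB.
Ratio: 1540.594 / 13.404 = 114.933.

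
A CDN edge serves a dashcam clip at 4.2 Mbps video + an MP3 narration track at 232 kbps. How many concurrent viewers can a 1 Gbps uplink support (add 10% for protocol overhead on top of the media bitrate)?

205

Audio: 232 kbps = 0.232 Mbps.
Per-viewer media rate: 4.432 Mbps.
On the wire with 10% overhead: 4.875 Mbps.
1 Gbps = 1,000 Mbps; 1,000 / 4.875 = 205.12 → 205 viewers.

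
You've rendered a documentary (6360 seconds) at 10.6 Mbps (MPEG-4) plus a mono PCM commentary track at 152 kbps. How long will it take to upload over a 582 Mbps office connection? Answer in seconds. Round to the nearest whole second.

117 seconds

Audio: 152 kbps = 0.152 Mbps.
Total bitrate: 10.752 Mbps.
File: 10.752 Mbps × 6360 s = 68382.7 Mb.
At 582 Mbps: 68382.7 / 582 = 117.5 s ≈ 117 seconds.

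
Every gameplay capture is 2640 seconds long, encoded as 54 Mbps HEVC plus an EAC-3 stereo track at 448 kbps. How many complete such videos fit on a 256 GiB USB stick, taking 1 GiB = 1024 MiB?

Audio: 448 kbps = 0.448 Mbps.
Total bitrate: 54.448 Mbps.
Per item: 54.448 Mbps × 2640 s = 143,743 Mb = 17,968 MB.
Capacity: 256 GiB = 2,199,023 Mb; 15.30 items → 15 complete.

15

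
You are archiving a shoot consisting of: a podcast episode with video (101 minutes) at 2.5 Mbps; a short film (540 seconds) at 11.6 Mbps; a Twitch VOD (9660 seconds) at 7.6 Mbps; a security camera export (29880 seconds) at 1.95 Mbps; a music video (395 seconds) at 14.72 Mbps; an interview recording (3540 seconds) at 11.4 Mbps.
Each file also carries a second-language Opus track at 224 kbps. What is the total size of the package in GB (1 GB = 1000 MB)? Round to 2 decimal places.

26.31 GB

Audio: 224 kbps = 0.224 Mbps.
podcast episode with video: 2.724 Mbps × 6060 s = 16507.4 Mb
short film: 11.824 Mbps × 540 s = 6385.0 Mb
Twitch VOD: 7.824 Mbps × 9660 s = 75579.8 Mb
security camera export: 2.174 Mbps × 29880 s = 64959.1 Mb
music video: 14.944 Mbps × 395 s = 5902.9 Mb
interview recording: 11.624 Mbps × 3540 s = 41149.0 Mb
Total: 210483.2 Mb = 26310.4 MB.
= 26.31 GB.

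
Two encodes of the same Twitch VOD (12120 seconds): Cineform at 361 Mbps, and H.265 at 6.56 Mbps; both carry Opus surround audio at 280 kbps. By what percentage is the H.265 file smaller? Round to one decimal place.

98.1%

Audio: 280 kbps = 0.280 Mbps.
Cineform: 361.280 Mbps × 12120 s = 4378713.6 Mb = 547.339 GB.
H.265: 6.840 Mbps × 12120 s = 82900.8 Mb = 10.363 GB.
Reduction: (1 − 10.363/547.339) × 100 = 98.11%.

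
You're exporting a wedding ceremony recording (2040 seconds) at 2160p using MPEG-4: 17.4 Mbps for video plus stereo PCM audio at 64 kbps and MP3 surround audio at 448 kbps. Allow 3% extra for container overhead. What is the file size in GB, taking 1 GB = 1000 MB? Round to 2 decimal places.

Audio total: 64 + 448 = 512 kbps = 0.512 Mbps.
Total bitrate: 17.4 + 0.512 = 17.912 Mbps.
Stream data: 17.912 Mbps × 2040 s = 36540.5 Mb.
With 3% container overhead: ×1.03.
37,637 Mb ÷ 8 = 4,705 MB → 4.705 GB.

4.70 GB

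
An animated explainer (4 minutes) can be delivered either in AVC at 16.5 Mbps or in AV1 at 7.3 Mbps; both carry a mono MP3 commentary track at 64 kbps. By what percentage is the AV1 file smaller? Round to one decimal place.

4 min = 240 s
Audio: 64 kbps = 0.064 Mbps.
AVC: 16.564 Mbps × 240 s = 3975.4 Mb = 473.900 MiB.
AV1: 7.364 Mbps × 240 s = 1767.4 Mb = 210.686 MiB.
Reduction: (1 − 210.686/473.900) × 100 = 55.54%.

55.5%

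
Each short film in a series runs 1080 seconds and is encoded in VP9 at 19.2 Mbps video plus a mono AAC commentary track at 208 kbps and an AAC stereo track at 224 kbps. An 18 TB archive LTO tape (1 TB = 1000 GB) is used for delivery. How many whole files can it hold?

6791

Audio total: 208 + 224 = 432 kbps = 0.432 Mbps.
Total bitrate: 19.632 Mbps.
Per item: 19.632 Mbps × 1080 s = 21,203 Mb = 2,650 MB.
Capacity: 18 TB = 144,000,000 Mb; 6791.63 items → 6791 complete.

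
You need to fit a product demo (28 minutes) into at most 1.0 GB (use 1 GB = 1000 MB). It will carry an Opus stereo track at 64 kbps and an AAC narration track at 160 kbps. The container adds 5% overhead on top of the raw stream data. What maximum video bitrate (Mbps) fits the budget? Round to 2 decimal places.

4.31 Mbps

Budget: 1.0 GB = 8000.0 Mb.
Stream payload after overhead: 8000.0 / 1.05 = 7619.0 Mb.
28 min = 1680 s
Total bitrate budget: 7619.0 Mb / 1680 s = 4.535 Mbps.
Audio total: 64 + 160 = 224 kbps = 0.224 Mbps.
Video: 4.535 − 0.224 = 4.311 Mbps.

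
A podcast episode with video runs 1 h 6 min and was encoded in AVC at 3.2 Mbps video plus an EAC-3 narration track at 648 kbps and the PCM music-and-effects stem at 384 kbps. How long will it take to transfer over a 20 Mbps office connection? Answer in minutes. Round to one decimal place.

1 h 6 min = 66 min = 3960 s
Audio total: 648 + 384 = 1032 kbps = 1.032 Mbps.
Total bitrate: 4.232 Mbps.
File: 4.232 Mbps × 3960 s = 16758.7 Mb.
At 20 Mbps: 16758.7 / 20 = 837.9 s ≈ 14 minutes.

14.0 minutes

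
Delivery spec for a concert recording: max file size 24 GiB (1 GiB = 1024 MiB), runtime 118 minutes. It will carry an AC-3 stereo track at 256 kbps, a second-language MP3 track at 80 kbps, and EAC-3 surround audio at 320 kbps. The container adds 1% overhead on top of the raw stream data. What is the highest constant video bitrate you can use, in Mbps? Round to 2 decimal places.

28.17 Mbps

Budget: 24 GiB = 206158.4 Mb.
Stream payload after overhead: 206158.4 / 1.01 = 204117.3 Mb.
118 min = 7080 s
Total bitrate budget: 204117.3 Mb / 7080 s = 28.830 Mbps.
Audio total: 256 + 80 + 320 = 656 kbps = 0.656 Mbps.
Video: 28.830 − 0.656 = 28.174 Mbps.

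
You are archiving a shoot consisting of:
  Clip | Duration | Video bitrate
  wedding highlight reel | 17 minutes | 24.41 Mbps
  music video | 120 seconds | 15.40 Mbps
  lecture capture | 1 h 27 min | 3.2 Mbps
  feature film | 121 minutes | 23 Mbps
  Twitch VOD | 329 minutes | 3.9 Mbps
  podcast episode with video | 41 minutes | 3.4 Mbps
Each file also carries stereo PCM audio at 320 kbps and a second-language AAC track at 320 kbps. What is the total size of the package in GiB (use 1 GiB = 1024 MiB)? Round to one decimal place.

Audio total: 320 + 320 = 640 kbps = 0.640 Mbps.
wedding highlight reel: 25.050 Mbps × 1020 s = 25551.0 Mb
music video: 16.040 Mbps × 120 s = 1924.8 Mb
lecture capture: 3.840 Mbps × 5220 s = 20044.8 Mb
feature film: 23.640 Mbps × 7260 s = 171626.4 Mb
Twitch VOD: 4.540 Mbps × 19740 s = 89619.6 Mb
podcast episode with video: 4.040 Mbps × 2460 s = 9938.4 Mb
Total: 318705.0 Mb = 39838.1 MB.
= 37.10 GiB.

37.1 GiB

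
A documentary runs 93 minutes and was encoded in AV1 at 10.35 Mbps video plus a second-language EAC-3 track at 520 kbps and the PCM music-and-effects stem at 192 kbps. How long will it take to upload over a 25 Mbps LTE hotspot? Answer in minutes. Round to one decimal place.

93 min = 5580 s
Audio total: 520 + 192 = 712 kbps = 0.712 Mbps.
Total bitrate: 11.062 Mbps.
File: 11.062 Mbps × 5580 s = 61726.0 Mb.
At 25 Mbps: 61726.0 / 25 = 2469.0 s ≈ 41.2 minutes.

41.2 minutes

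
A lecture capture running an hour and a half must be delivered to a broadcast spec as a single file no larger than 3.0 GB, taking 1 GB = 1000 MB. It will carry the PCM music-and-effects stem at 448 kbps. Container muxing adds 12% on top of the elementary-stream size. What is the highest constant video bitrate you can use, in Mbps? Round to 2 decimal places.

3.52 Mbps

Budget: 3.0 GB = 24000.0 Mb.
Stream payload after overhead: 24000.0 / 1.12 = 21428.6 Mb.
1.5 h = 5400 s
Total bitrate budget: 21428.6 Mb / 5400 s = 3.968 Mbps.
Audio: 448 kbps = 0.448 Mbps.
Video: 3.968 − 0.448 = 3.520 Mbps.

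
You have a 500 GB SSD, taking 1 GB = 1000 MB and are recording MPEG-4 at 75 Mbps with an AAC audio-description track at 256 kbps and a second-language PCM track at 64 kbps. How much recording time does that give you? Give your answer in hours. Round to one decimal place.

Audio total: 256 + 64 = 320 kbps = 0.320 Mbps.
Total bitrate: 75 + 0.320 = 75.320 Mbps.
Capacity: 500 GB = 4,000,000 Mb.
Recording time: 4,000,000 / 75.320 = 53,107 s ≈ 14.8 hours.

14.8 hours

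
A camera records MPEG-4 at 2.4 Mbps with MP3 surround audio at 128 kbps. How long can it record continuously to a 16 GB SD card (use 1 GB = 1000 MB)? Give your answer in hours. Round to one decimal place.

14.1 hours

Audio: 128 kbps = 0.128 Mbps.
Total bitrate: 2.4 + 0.128 = 2.528 Mbps.
Capacity: 16 GB = 128,000 Mb.
Recording time: 128,000 / 2.528 = 50,633 s ≈ 14.1 hours.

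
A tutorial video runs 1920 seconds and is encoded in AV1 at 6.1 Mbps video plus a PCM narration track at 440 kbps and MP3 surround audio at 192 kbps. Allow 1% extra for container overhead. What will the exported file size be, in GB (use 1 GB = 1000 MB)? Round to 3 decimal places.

Audio total: 440 + 192 = 632 kbps = 0.632 Mbps.
Total bitrate: 6.1 + 0.632 = 6.732 Mbps.
Stream data: 6.732 Mbps × 1920 s = 12925.4 Mb.
With 1% container overhead: ×1.01.
13,055 Mb ÷ 8 = 1,632 MB → 1.632 GB.

1.632 GB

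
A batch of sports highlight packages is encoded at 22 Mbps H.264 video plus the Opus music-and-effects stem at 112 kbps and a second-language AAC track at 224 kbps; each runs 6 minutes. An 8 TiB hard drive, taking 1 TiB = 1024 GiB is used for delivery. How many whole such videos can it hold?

6 min = 360 s
Audio total: 112 + 224 = 336 kbps = 0.336 Mbps.
Total bitrate: 22.336 Mbps.
Per item: 22.336 Mbps × 360 s = 8,041 Mb = 1,005 MB.
Capacity: 8 TiB = 70,368,744 Mb; 8751.29 items → 8751 complete.

8751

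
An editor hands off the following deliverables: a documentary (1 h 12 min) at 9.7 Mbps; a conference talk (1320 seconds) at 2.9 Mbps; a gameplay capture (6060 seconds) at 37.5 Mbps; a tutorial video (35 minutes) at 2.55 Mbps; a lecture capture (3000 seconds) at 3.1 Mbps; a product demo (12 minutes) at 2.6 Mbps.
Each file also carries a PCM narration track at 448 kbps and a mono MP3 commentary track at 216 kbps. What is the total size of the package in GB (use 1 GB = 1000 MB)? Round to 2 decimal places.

Audio total: 448 + 216 = 664 kbps = 0.664 Mbps.
documentary: 10.364 Mbps × 4320 s = 44772.5 Mb
conference talk: 3.564 Mbps × 1320 s = 4704.5 Mb
gameplay capture: 38.164 Mbps × 6060 s = 231273.8 Mb
tutorial video: 3.214 Mbps × 2100 s = 6749.4 Mb
lecture capture: 3.764 Mbps × 3000 s = 11292.0 Mb
product demo: 3.264 Mbps × 720 s = 2350.1 Mb
Total: 301142.3 Mb = 37642.8 MB.
= 37.64 GB.

37.64 GB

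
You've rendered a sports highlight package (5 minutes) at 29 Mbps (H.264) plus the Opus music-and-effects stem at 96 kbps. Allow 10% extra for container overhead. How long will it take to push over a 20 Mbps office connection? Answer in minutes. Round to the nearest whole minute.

5 min = 300 s
Audio: 96 kbps = 0.096 Mbps.
Total bitrate: 29.096 Mbps.
File: 29.096 Mbps × 300 s = 8728.8 Mb.
With 10% container overhead: ×1.10. → 9601.7 Mb.
At 20 Mbps: 9601.7 / 20 = 480.1 s ≈ 8 minutes.

8 minutes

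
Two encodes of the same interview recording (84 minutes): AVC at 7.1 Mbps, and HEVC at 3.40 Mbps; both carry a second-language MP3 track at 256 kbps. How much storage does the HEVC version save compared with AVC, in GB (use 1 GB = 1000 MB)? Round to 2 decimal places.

84 min = 5040 s
Audio: 256 kbps = 0.256 Mbps.
AVC: 7.356 Mbps × 5040 s = 37074.2 Mb = 4.634 GB.
HEVC: 3.656 Mbps × 5040 s = 18426.2 Mb = 2.303 GB.
Saving: 4.634 − 2.303 = 2.331 GB.

2.33 GB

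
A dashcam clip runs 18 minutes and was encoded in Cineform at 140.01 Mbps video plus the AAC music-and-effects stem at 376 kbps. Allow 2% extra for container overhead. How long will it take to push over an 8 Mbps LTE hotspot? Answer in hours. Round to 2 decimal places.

5.37 hours

18 min = 1080 s
Audio: 376 kbps = 0.376 Mbps.
Total bitrate: 140.386 Mbps.
File: 140.386 Mbps × 1080 s = 151616.9 Mb.
With 2% container overhead: ×1.02. → 154649.2 Mb.
At 8 Mbps: 154649.2 / 8 = 19331.2 s ≈ 5.37 hours.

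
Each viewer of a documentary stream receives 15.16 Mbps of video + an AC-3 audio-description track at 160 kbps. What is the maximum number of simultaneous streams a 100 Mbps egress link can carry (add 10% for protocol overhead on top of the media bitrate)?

5

Audio: 160 kbps = 0.160 Mbps.
Per-viewer media rate: 15.320 Mbps.
On the wire with 10% overhead: 16.852 Mbps.
100 Mbps = 100.0 Mbps; 100.0 / 16.852 = 5.93 → 5 viewers.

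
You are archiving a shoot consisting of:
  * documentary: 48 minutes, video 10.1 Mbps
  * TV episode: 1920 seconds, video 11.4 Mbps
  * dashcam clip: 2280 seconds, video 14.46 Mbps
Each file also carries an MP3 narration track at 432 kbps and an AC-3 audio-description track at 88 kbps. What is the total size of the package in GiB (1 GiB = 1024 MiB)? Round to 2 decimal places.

Audio total: 432 + 88 = 520 kbps = 0.520 Mbps.
documentary: 10.620 Mbps × 2880 s = 30585.6 Mb
TV episode: 11.920 Mbps × 1920 s = 22886.4 Mb
dashcam clip: 14.980 Mbps × 2280 s = 34154.4 Mb
Total: 87626.4 Mb = 10953.3 MB.
= 10.20 GiB.

10.20 GiB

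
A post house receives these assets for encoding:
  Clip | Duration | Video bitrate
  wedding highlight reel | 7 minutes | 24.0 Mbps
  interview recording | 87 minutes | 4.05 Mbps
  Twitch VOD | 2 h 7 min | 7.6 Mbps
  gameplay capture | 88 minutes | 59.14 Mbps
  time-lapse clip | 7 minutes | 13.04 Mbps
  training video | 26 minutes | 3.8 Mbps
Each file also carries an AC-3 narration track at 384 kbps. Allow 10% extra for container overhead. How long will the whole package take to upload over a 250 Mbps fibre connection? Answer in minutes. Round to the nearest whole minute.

31 minutes

Audio: 384 kbps = 0.384 Mbps.
wedding highlight reel: 24.384 Mbps × 420 s × 1.10 = 11265.4 Mb
interview recording: 4.434 Mbps × 5220 s × 1.10 = 25460.0 Mb
Twitch VOD: 7.984 Mbps × 7620 s × 1.10 = 66921.9 Mb
gameplay capture: 59.524 Mbps × 5280 s × 1.10 = 345715.4 Mb
time-lapse clip: 13.424 Mbps × 420 s × 1.10 = 6201.9 Mb
training video: 4.184 Mbps × 1560 s × 1.10 = 7179.7 Mb
Total: 462744.3 Mb = 57843.0 MB.
At 250 Mbps: 462744.3 / 250 = 1851 s ≈ 30.8 minutes.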